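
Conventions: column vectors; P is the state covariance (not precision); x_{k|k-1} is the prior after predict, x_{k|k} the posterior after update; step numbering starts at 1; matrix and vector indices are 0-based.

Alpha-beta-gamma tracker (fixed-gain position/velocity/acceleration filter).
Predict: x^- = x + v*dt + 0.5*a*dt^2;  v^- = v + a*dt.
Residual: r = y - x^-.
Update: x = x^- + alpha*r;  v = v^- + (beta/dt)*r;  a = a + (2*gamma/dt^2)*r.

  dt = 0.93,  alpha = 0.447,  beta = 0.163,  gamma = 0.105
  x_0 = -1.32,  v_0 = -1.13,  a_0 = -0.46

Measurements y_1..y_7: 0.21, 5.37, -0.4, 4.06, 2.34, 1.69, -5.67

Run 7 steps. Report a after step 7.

a_post = -4.6451

step 1: x_pred=-2.5698  r=2.7798  x^+=-1.3272  v^+=-1.0706  a^+=0.2149
step 2: x_pred=-2.2299  r=7.5999  x^+=1.1672  v^+=0.4614  a^+=2.0602
step 3: x_pred=2.4872  r=-2.8872  x^+=1.1966  v^+=1.8713  a^+=1.3592
step 4: x_pred=3.5248  r=0.5352  x^+=3.7640  v^+=3.2292  a^+=1.4892
step 5: x_pred=7.4112  r=-5.0712  x^+=5.1443  v^+=3.7253  a^+=0.2579
step 6: x_pred=8.7204  r=-7.0304  x^+=5.5778  v^+=2.7329  a^+=-1.4491
step 7: x_pred=7.4927  r=-13.1627  x^+=1.6090  v^+=-0.9218  a^+=-4.6451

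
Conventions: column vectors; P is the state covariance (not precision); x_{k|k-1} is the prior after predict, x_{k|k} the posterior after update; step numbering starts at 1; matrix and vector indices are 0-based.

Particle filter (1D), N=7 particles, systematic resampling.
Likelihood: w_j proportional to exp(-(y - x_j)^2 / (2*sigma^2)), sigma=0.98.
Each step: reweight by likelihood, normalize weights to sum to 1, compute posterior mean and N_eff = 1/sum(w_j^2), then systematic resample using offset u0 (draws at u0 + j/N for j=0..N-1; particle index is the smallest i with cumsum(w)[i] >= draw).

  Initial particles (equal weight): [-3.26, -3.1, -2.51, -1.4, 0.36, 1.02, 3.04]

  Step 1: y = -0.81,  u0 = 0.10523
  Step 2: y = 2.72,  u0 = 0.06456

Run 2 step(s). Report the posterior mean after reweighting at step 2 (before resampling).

post_mean = 0.7984

step 1: w=[0.0240, 0.0356, 0.1213, 0.4556, 0.2678, 0.0955, 0.0002]  mean=-0.9363  Neff=3.2795  idx=[2, 3, 3, 3, 4, 4, 5]
step 2: w=[0.0000, 0.0004, 0.0004, 0.0004, 0.1655, 0.1655, 0.6677]  mean=0.7984  Neff=1.9975  idx=[4, 5, 6, 6, 6, 6, 6]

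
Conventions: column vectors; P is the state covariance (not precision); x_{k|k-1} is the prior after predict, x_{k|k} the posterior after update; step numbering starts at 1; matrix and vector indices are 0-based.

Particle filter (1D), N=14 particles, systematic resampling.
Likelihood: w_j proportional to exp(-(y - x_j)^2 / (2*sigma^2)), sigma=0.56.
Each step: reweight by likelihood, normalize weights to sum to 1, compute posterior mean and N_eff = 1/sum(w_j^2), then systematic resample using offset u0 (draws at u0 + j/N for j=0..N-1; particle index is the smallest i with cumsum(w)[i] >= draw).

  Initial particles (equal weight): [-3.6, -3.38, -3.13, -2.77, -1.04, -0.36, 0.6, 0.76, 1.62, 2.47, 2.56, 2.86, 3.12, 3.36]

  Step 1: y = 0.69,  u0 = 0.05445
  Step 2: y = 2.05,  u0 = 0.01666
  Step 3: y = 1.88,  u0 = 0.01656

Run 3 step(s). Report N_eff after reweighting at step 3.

step 1: w=[0.0000, 0.0000, 0.0000, 0.0000, 0.0035, 0.0712, 0.4074, 0.4095, 0.1039, 0.0026, 0.0016, 0.0002, 0.0000, 0.0000]  mean=0.7061  Neff=2.8605  idx=[5, 6, 6, 6, 6, 6, 7, 7, 7, 7, 7, 7, 8, 8]
step 2: w=[0.0000, 0.0168, 0.0168, 0.0168, 0.0168, 0.0168, 0.0337, 0.0337, 0.0337, 0.0337, 0.0337, 0.0337, 0.3568, 0.3568]  mean=1.3602  Neff=3.8042  idx=[1, 6, 8, 10, 12, 12, 12, 12, 12, 13, 13, 13, 13, 13]
step 3: w=[0.0078, 0.0143, 0.0143, 0.0143, 0.0949, 0.0949, 0.0949, 0.0949, 0.0949, 0.0949, 0.0949, 0.0949, 0.0949, 0.0949]  mean=1.5752  Neff=11.0139  idx=[1, 4, 5, 5, 6, 7, 8, 8, 9, 10, 11, 11, 12, 13]

N_eff = 11.0139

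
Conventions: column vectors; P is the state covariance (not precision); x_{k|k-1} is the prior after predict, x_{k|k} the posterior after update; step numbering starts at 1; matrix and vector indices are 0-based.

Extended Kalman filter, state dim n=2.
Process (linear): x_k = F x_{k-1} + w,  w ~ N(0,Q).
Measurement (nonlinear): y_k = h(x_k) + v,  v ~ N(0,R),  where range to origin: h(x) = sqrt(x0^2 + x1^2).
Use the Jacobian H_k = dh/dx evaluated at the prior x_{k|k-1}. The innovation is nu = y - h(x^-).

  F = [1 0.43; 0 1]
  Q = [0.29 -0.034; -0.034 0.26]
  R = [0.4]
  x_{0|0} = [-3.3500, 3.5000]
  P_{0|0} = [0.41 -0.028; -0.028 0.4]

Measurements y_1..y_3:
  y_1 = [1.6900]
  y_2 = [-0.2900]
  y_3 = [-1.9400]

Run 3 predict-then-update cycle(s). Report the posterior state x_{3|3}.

step 1: x^-=[-1.8450, 3.5000]  P^-=[0.7499 0.1100; 0.1100 0.6600]  H_jac=[-0.4663 0.8846]  S=[0.9888]  K=[-0.2552; 0.5386]  nu=[-2.2665]  x^+=[-1.2665, 2.2793]  P^+=[0.6855 0.2459; 0.2459 0.3732]
step 2: x^-=[-0.2864, 2.2793]  P^-=[1.2560 0.3724; 0.3724 0.6332]  H_jac=[-0.1247 0.9922]  S=[0.9507]  K=[0.2239; 0.6120]  nu=[-2.5872]  x^+=[-0.8658, 0.6960]  P^+=[1.2083 0.2421; 0.2421 0.2771]
step 3: x^-=[-0.5665, 0.6960]  P^-=[1.7577 0.3273; 0.3273 0.5371]  H_jac=[-0.6312 0.7756]  S=[1.1030]  K=[-0.7758; 0.1904]  nu=[-2.8374]  x^+=[1.6347, 0.1558]  P^+=[1.0939 0.4902; 0.4902 0.4972]

x_post = [1.6347, 0.1558]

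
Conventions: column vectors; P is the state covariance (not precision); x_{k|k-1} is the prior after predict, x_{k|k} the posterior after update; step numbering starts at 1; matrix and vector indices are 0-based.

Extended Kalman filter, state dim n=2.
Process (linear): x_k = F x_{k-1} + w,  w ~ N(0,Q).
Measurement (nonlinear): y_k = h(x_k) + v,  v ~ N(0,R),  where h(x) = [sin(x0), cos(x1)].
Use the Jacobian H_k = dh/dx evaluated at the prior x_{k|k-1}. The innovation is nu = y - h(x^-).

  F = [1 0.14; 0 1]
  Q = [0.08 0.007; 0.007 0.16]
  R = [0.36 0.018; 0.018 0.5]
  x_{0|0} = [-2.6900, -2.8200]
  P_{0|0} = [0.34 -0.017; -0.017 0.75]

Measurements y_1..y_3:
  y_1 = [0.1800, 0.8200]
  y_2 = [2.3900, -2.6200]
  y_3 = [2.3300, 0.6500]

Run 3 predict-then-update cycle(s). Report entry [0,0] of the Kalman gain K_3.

step 1: x^-=[-3.0848, -2.8200]  P^-=[0.4299 0.0950; 0.0950 0.9100]  H_jac=[-0.9984 0.0000; 0.0000 0.3161]  S=[0.7886 -0.0120; -0.0120 0.5909]  K=[-0.5437 0.0398; -0.1129 0.4845]  nu=[0.2368, 1.7687]  x^+=[-3.1432, -1.9898]  P^+=[0.1953 0.0320; 0.0320 0.7599]
step 2: x^-=[-3.4217, -1.9898]  P^-=[0.2992 0.1454; 0.1454 0.9199]  H_jac=[-0.9610 0.0000; 0.0000 0.9135]  S=[0.6363 -0.1096; -0.1096 1.2676]  K=[-0.4404 0.0667; -0.1069 0.6537]  nu=[2.1135, -2.2131]  x^+=[-4.5000, -3.6625]  P^+=[0.1637 0.0278; 0.0278 0.3557]
step 3: x^-=[-5.0128, -3.6625]  P^-=[0.2585 0.0846; 0.0846 0.5157]  H_jac=[0.2959 0.0000; 0.0000 -0.4977]  S=[0.3826 0.0055; 0.0055 0.6277]  K=[0.2009 -0.0689; 0.0714 -0.4095]  nu=[1.3748, 1.5174]  x^+=[-4.8411, -4.1858]  P^+=[0.2402 0.0619; 0.0619 0.4088]

K[0,0] = 0.2009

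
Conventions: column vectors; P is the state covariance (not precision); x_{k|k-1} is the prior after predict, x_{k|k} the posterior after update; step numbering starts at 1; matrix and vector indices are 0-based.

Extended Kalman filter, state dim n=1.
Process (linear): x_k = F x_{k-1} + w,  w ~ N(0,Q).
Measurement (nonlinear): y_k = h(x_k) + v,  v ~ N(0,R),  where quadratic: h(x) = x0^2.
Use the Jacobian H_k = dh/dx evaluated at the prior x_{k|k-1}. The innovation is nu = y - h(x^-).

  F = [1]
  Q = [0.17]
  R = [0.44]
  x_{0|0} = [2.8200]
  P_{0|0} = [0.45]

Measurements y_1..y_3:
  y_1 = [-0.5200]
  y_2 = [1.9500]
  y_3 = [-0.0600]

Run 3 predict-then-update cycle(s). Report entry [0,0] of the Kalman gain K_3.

step 1: x^-=[2.8200]  P^-=[0.6200]  H_jac=[5.6400]  S=[20.1620]  K=[0.1734]  nu=[-8.4724]  x^+=[1.3506]  P^+=[0.0135]
step 2: x^-=[1.3506]  P^-=[0.1835]  H_jac=[2.7012]  S=[1.7791]  K=[0.2787]  nu=[0.1259]  x^+=[1.3857]  P^+=[0.0454]
step 3: x^-=[1.3857]  P^-=[0.2154]  H_jac=[2.7713]  S=[2.0943]  K=[0.2850]  nu=[-1.9801]  x^+=[0.8213]  P^+=[0.0453]

K[0,0] = 0.2850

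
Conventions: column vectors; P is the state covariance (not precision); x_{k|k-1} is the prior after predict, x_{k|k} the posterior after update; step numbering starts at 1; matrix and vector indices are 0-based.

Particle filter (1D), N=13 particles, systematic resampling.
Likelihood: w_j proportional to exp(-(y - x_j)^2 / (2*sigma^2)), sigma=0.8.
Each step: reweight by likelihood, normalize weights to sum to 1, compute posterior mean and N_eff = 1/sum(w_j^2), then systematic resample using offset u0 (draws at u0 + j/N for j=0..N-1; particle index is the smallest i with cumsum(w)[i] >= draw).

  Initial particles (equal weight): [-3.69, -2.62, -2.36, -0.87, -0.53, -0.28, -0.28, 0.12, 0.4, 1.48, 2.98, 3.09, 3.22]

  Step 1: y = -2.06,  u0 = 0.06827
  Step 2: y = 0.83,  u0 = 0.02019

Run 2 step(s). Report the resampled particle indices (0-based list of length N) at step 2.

resampled_idx = [9, 10, 10, 11, 11, 12, 12, 12, 12, 12, 12, 12, 12]

step 1: w=[0.0495, 0.3090, 0.3679, 0.1306, 0.0634, 0.0332, 0.0332, 0.0096, 0.0035, 0.0000, 0.0000, 0.0000, 0.0000]  mean=-2.0238  Neff=3.8958  idx=[1, 1, 1, 1, 2, 2, 2, 2, 2, 3, 3, 4, 7]
step 2: w=[0.0001, 0.0001, 0.0001, 0.0001, 0.0003, 0.0003, 0.0003, 0.0003, 0.0003, 0.0932, 0.0932, 0.2102, 0.6014]  mean=-0.2061  Neff=2.3626  idx=[9, 10, 10, 11, 11, 12, 12, 12, 12, 12, 12, 12, 12]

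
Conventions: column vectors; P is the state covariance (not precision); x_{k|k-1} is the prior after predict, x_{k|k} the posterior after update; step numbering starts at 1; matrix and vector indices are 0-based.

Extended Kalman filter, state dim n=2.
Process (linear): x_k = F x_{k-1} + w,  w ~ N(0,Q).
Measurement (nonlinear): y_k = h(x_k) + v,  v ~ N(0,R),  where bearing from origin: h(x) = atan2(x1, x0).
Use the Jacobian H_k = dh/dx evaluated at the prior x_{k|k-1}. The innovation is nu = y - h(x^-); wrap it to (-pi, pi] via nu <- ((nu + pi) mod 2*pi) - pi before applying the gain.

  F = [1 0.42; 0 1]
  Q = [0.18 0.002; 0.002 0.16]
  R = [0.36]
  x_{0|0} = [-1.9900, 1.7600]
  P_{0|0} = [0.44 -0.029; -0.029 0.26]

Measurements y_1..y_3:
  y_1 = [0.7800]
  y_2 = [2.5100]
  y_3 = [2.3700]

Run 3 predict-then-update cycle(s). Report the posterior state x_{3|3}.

step 1: x^-=[-1.2508, 1.7600]  P^-=[0.6415 0.0822; 0.0822 0.4200]  H_jac=[-0.3775 -0.2683]  S=[0.4983]  K=[-0.5303; -0.2884]  nu=[-1.4087]  x^+=[-0.5039, 2.1663]  P^+=[0.5014 0.0060; 0.0060 0.3786]
step 2: x^-=[0.4060, 2.1663]  P^-=[0.7532 0.1670; 0.1670 0.5386]  H_jac=[-0.4460 0.0836]  S=[0.5011]  K=[-0.6425; -0.0588]  nu=[1.1245]  x^+=[-0.3164, 2.1002]  P^+=[0.5464 0.1481; 0.1481 0.5368]
step 3: x^-=[0.5656, 2.1002]  P^-=[0.9454 0.3755; 0.3755 0.6968]  H_jac=[-0.4440 0.1196]  S=[0.5164]  K=[-0.7258; -0.1615]  nu=[1.0623]  x^+=[-0.2054, 1.9286]  P^+=[0.6734 0.3150; 0.3150 0.6834]

x_post = [-0.2054, 1.9286]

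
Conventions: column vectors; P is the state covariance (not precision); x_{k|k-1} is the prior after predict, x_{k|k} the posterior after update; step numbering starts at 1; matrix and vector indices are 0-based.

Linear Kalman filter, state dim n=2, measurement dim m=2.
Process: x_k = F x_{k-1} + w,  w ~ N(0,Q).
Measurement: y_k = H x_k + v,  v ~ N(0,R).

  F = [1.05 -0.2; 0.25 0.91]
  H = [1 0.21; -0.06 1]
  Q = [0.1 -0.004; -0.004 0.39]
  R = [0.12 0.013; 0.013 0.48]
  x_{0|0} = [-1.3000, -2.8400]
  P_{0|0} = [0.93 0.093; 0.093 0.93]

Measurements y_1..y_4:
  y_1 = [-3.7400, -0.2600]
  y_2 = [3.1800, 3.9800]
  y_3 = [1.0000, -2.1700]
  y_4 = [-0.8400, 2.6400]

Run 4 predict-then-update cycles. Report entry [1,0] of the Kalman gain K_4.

step 1: x^-=[-0.7970, -2.9094]  P^-=[1.1235 0.1551; 0.1551 1.2606]  S=[1.3642 0.3634; 0.3634 1.7260]  K=[0.8834 -0.1352; 0.1214 0.6994]  nu=[-2.3320, 2.6016]  x^+=[-3.2090, -1.3730]  P^+=[0.1140 -0.0466; -0.0466 0.3345]
step 2: x^-=[-3.0949, -2.0517]  P^-=[0.2587 -0.0771; -0.0771 0.6529]  S=[0.3751 0.0584; 0.0584 1.1431]  K=[0.6644 -0.1150; 0.0709 0.5716]  nu=[6.7057, 5.8460]  x^+=[0.6880, 1.7652]  P^+=[0.0869 -0.0414; -0.0414 0.2728]
step 3: x^-=[0.3694, 1.7784]  P^-=[0.2241 -0.0683; -0.0683 0.6025]  S=[0.3420 0.0587; 0.0587 1.0915]  K=[0.6320 -0.1088; 0.0757 0.5517]  nu=[0.2572, -3.9262]  x^+=[0.9592, -0.3682]  P^+=[0.0826 -0.0391; -0.0391 0.2635]
step 4: x^-=[1.0809, -0.0953]  P^-=[0.2181 -0.0656; -0.0656 0.5956]  S=[0.3367 0.0602; 0.0602 1.0842]  K=[0.6258 -0.1073; 0.0785 0.5486]  nu=[-1.9008, 2.8001]  x^+=[-0.4092, 1.2917]  P^+=[0.0818 -0.0385; -0.0385 0.2620]

K[1,0] = 0.0785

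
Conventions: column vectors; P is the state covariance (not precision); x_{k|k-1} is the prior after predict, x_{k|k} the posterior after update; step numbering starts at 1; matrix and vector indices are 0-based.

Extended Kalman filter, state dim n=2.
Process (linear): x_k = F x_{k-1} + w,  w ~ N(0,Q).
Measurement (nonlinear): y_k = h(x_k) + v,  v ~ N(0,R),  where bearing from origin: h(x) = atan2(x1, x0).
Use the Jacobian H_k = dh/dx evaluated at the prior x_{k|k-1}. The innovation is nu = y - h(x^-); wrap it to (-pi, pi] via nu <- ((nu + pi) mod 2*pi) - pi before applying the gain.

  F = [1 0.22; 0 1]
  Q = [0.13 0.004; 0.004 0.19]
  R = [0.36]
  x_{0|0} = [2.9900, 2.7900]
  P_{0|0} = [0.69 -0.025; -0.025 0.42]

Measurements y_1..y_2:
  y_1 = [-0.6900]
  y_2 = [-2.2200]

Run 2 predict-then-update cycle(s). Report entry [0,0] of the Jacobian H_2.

H_jac[0,0] = -0.0939

step 1: x^-=[3.6038, 2.7900]  P^-=[0.8293 0.0714; 0.0714 0.6100]  H_jac=[-0.1343 0.1735]  S=[0.3900]  K=[-0.2539; 0.2468]  nu=[-1.3488]  x^+=[3.9462, 2.4571]  P^+=[0.8042 0.0958; 0.0958 0.5862]
step 2: x^-=[4.4868, 2.4571]  P^-=[1.0047 0.2288; 0.2288 0.7762]  H_jac=[-0.0939 0.1715]  S=[0.3843]  K=[-0.1434; 0.2904]  nu=[-2.7210]  x^+=[4.8770, 1.6669]  P^+=[0.9968 0.2448; 0.2448 0.7438]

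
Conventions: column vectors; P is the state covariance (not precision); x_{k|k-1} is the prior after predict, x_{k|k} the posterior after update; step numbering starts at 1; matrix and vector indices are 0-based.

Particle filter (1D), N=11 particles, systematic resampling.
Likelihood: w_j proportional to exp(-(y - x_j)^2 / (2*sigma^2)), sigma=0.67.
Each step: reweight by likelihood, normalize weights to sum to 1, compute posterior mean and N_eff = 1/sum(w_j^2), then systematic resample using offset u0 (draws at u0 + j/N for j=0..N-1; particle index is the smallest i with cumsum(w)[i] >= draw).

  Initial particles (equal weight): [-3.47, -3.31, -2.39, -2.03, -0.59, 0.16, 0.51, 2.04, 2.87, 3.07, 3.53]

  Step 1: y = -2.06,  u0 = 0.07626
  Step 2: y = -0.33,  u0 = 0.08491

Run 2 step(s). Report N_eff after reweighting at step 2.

step 1: w=[0.0482, 0.0775, 0.3912, 0.4412, 0.0398, 0.0018, 0.0003, 0.0000, 0.0000, 0.0000, 0.0000]  mean=-2.2775  Neff=2.7964  idx=[1, 2, 2, 2, 2, 3, 3, 3, 3, 3, 4]
step 2: w=[0.0000, 0.0076, 0.0076, 0.0076, 0.0076, 0.0344, 0.0344, 0.0344, 0.0344, 0.0344, 0.7975]  mean=-0.8926  Neff=1.5571  idx=[6, 9, 10, 10, 10, 10, 10, 10, 10, 10, 10]

N_eff = 1.5571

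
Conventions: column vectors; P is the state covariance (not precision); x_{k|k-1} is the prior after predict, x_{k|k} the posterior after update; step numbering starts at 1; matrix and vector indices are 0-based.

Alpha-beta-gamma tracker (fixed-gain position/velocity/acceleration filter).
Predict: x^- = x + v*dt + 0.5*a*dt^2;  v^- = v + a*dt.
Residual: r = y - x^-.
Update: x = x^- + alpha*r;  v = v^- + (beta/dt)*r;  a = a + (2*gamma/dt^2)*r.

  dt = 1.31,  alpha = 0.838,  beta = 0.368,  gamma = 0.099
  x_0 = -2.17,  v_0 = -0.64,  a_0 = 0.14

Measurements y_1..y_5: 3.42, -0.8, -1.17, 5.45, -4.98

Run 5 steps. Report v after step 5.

v_post = -0.8467

step 1: x_pred=-2.8883  r=6.3083  x^+=2.3981  v^+=1.3155  a^+=0.8678
step 2: x_pred=4.8660  r=-5.6660  x^+=0.1179  v^+=0.8607  a^+=0.2141
step 3: x_pred=1.4291  r=-2.5991  x^+=-0.7489  v^+=0.4110  a^+=-0.0858
step 4: x_pred=-0.2841  r=5.7341  x^+=4.5211  v^+=1.9095  a^+=0.5758
step 5: x_pred=7.5166  r=-12.4966  x^+=-2.9556  v^+=-0.8467  a^+=-0.8660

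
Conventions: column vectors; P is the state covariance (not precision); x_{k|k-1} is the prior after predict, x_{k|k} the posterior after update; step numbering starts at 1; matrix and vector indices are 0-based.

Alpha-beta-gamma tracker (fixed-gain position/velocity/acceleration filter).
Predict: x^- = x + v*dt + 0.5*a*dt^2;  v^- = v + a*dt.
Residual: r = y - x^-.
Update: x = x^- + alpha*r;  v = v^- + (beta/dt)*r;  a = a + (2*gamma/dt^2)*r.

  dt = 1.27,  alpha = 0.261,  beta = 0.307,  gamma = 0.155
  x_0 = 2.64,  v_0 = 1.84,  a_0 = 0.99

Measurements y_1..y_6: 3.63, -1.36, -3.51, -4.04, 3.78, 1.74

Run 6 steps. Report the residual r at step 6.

step 1: x_pred=5.7752  r=-2.1452  x^+=5.2153  v^+=2.5787  a^+=0.5777
step 2: x_pred=8.9562  r=-10.3162  x^+=6.2637  v^+=0.8187  a^+=-1.4051
step 3: x_pred=6.1702  r=-9.6802  x^+=3.6437  v^+=-3.3058  a^+=-3.2656
step 4: x_pred=-3.1883  r=-0.8517  x^+=-3.4106  v^+=-7.6590  a^+=-3.4293
step 5: x_pred=-15.9031  r=19.6831  x^+=-10.7658  v^+=-7.2562  a^+=0.3538
step 6: x_pred=-19.6960  r=21.4360  x^+=-14.1012  v^+=-1.6252  a^+=4.4738

resid = 21.4360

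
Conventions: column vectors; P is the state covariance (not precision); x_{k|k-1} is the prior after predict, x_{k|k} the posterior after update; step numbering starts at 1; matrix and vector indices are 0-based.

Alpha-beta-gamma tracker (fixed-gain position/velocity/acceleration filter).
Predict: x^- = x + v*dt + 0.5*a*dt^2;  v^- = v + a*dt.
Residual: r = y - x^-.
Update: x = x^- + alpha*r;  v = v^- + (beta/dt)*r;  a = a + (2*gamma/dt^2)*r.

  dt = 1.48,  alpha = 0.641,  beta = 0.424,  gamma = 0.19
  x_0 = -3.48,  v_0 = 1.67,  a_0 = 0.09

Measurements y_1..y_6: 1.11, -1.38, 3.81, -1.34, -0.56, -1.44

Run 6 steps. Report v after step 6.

step 1: x_pred=-0.9098  r=2.0198  x^+=0.3849  v^+=2.3819  a^+=0.4404
step 2: x_pred=4.3924  r=-5.7724  x^+=0.6923  v^+=1.3800  a^+=-0.5610
step 3: x_pred=2.1202  r=1.6898  x^+=3.2034  v^+=1.0338  a^+=-0.2679
step 4: x_pred=4.4400  r=-5.7800  x^+=0.7350  v^+=-1.0185  a^+=-1.2706
step 5: x_pred=-2.1640  r=1.6040  x^+=-1.1358  v^+=-2.4395  a^+=-0.9923
step 6: x_pred=-5.8331  r=4.3931  x^+=-3.0171  v^+=-2.6496  a^+=-0.2302

v_post = -2.6496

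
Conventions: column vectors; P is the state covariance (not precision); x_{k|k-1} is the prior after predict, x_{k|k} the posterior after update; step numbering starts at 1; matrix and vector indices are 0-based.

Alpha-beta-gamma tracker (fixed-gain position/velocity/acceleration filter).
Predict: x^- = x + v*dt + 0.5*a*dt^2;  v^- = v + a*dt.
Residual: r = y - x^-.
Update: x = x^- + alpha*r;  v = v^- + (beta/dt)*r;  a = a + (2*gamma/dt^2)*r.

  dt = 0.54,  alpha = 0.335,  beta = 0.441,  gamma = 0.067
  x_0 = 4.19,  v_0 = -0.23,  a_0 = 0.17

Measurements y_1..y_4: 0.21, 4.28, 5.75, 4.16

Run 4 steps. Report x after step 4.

x_post = 4.2752

step 1: x_pred=4.0906  r=-3.8806  x^+=2.7906  v^+=-3.3073  a^+=-1.6133
step 2: x_pred=0.7694  r=3.5106  x^+=1.9455  v^+=-1.3115  a^+=-0.0000
step 3: x_pred=1.2372  r=4.5128  x^+=2.7490  v^+=2.3739  a^+=2.0737
step 4: x_pred=4.3333  r=-0.1733  x^+=4.2752  v^+=3.3522  a^+=1.9941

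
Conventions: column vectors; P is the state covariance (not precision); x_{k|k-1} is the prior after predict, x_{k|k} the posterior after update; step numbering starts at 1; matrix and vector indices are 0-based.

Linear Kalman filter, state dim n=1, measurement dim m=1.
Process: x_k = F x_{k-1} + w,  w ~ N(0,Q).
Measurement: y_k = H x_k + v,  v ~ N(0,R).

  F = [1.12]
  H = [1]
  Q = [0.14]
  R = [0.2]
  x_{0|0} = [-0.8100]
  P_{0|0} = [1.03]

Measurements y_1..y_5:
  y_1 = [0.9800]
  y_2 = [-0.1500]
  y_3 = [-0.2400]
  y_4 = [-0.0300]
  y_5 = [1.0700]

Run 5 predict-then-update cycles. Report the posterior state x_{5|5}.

step 1: x^-=[-0.9072]  P^-=[1.4320]  S=[1.6320]  K=[0.8775]  nu=[1.8872]  x^+=[0.7487]  P^+=[0.1755]
step 2: x^-=[0.8386]  P^-=[0.3601]  S=[0.5601]  K=[0.6429]  nu=[-0.9886]  x^+=[0.2030]  P^+=[0.1286]
step 3: x^-=[0.2273]  P^-=[0.3013]  S=[0.5013]  K=[0.6010]  nu=[-0.4673]  x^+=[-0.0536]  P^+=[0.1202]
step 4: x^-=[-0.0600]  P^-=[0.2908]  S=[0.4908]  K=[0.5925]  nu=[0.0300]  x^+=[-0.0422]  P^+=[0.1185]
step 5: x^-=[-0.0473]  P^-=[0.2886]  S=[0.4886]  K=[0.5907]  nu=[1.1173]  x^+=[0.6127]  P^+=[0.1181]

x_post = [0.6127]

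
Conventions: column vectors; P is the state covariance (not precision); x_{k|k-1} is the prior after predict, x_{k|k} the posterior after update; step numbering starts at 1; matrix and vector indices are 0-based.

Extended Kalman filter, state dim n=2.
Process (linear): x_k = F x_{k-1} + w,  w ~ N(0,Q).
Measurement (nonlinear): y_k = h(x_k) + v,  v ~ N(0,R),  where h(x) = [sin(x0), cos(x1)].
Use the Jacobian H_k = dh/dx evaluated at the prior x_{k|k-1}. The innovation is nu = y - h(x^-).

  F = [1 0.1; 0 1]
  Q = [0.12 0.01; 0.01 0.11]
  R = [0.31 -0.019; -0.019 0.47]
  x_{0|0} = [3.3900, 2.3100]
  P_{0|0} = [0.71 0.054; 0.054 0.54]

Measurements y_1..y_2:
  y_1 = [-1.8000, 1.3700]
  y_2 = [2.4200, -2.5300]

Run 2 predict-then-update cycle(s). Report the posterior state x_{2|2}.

step 1: x^-=[3.6210, 2.3100]  P^-=[0.8462 0.1180; 0.1180 0.6500]  H_jac=[-0.8873 0.0000; 0.0000 -0.7390]  S=[0.9762 0.0584; 0.0584 0.8250]  K=[-0.7661 -0.0515; -0.0727 -0.5771]  nu=[-1.3387, 2.0437]  x^+=[4.5413, 1.2279]  P^+=[0.2665 0.0131; 0.0131 0.3652]
step 2: x^-=[4.6641, 1.2279]  P^-=[0.3928 0.0596; 0.0596 0.4752]  H_jac=[-0.0483 0.0000; 0.0000 -0.9418]  S=[0.3109 -0.0163; -0.0163 0.8915]  K=[-0.0643 -0.0641; -0.0356 -0.5026]  nu=[3.4188, -2.8662]  x^+=[4.6279, 2.5469]  P^+=[0.3880 0.0307; 0.0307 0.2501]

x_post = [4.6279, 2.5469]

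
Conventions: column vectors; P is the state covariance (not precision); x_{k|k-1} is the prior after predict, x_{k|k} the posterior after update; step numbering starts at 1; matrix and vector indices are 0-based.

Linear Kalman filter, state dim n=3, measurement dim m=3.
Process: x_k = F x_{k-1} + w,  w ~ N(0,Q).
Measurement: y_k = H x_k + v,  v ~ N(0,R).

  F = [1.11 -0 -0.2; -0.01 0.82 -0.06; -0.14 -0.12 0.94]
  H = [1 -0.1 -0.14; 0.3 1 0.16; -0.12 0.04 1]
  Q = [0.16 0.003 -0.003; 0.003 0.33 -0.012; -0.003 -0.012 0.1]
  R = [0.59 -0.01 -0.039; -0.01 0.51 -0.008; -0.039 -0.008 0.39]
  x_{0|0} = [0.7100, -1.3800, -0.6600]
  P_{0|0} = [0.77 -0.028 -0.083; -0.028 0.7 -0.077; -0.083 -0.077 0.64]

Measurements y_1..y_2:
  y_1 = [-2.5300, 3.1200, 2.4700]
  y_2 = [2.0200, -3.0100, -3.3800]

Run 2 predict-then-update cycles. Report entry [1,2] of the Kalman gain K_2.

step 1: x^-=[0.9201, -1.0991, -0.5542]  P^-=[1.1712 -0.0054 -0.3300; -0.0054 0.8110 -0.1725; -0.3300 -0.1725 0.7290]  S=[1.8722 0.2267 -0.6025; 0.2267 1.3550 -0.1668; -0.6025 -0.1668 1.2026]  K=[0.6158 0.1049 -0.0684; -0.1377 0.5873 -0.1035; -0.0180 -0.0351 0.6195]  nu=[-3.6376, 4.0317, 3.1786]  x^+=[-1.1143, 1.4406, 1.3390]  P^+=[0.3582 -0.0586 -0.0062; -0.0586 0.3289 -0.0599; -0.0062 -0.0599 0.2442]
step 2: x^-=[-1.5047, 1.1121, 1.2418]  P^-=[0.6139 -0.0411 -0.1049; -0.0411 0.5589 -0.0975; -0.1049 -0.0975 0.3407]  S=[1.2510 0.0736 -0.2611; 0.0736 1.0669 -0.0764; -0.2611 -0.0764 0.7582]  K=[0.4882 0.0803 -0.0615; -0.1130 0.4996 -0.0812; -0.0179 -0.0363 0.4510]  nu=[3.8098, -3.8694, -4.8468]  x^+=[0.3425, -0.8579, -0.8720]  P^+=[0.2838 -0.0474 -0.0077; -0.0474 0.2785 -0.0481; -0.0077 -0.0481 0.1779]

K[1,2] = -0.0812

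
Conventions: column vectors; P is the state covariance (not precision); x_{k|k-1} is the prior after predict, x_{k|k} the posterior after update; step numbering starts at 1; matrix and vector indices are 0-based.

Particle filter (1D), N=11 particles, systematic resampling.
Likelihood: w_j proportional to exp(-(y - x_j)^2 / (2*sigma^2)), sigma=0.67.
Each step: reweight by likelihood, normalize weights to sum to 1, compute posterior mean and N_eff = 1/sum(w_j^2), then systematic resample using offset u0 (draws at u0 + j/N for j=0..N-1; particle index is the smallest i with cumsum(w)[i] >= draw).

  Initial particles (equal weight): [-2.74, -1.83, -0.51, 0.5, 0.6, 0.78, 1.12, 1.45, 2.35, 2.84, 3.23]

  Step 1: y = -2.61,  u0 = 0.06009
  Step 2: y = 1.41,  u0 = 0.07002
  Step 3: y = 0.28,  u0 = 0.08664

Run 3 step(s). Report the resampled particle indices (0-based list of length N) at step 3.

step 1: w=[0.6557, 0.3393, 0.0049, 0.0000, 0.0000, 0.0000, 0.0000, 0.0000, 0.0000, 0.0000, 0.0000]  mean=-2.4202  Neff=1.8343  idx=[0, 0, 0, 0, 0, 0, 0, 1, 1, 1, 1]
step 2: w=[0.0001, 0.0001, 0.0001, 0.0001, 0.0001, 0.0001, 0.0001, 0.2498, 0.2498, 0.2498, 0.2498]  mean=-1.8309  Neff=4.0078  idx=[7, 7, 8, 8, 8, 9, 9, 9, 10, 10, 10]
step 3: w=[0.0909, 0.0909, 0.0909, 0.0909, 0.0909, 0.0909, 0.0909, 0.0909, 0.0909, 0.0909, 0.0909]  mean=-1.8300  Neff=11.0000  idx=[0, 1, 2, 3, 4, 5, 6, 7, 8, 9, 10]

resampled_idx = [0, 1, 2, 3, 4, 5, 6, 7, 8, 9, 10]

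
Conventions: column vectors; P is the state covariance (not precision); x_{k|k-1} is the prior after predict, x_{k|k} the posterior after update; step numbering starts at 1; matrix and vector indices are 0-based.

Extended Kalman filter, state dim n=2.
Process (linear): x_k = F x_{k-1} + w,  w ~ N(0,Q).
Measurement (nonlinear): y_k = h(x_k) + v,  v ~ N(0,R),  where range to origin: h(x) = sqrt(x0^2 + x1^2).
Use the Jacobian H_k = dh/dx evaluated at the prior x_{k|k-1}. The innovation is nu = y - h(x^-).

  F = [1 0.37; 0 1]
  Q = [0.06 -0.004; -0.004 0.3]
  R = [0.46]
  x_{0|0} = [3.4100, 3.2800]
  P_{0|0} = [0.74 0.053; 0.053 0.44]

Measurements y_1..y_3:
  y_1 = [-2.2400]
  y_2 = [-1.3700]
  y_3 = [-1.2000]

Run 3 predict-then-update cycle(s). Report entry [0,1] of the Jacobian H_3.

H_jac[0,1] = -0.7011

step 1: x^-=[4.6236, 3.2800]  P^-=[0.8995 0.2118; 0.2118 0.7400]  H_jac=[0.8156 0.5786]  S=[1.5060]  K=[0.5685; 0.3990]  nu=[-7.9089]  x^+=[0.1274, 0.1242]  P^+=[0.4127 -0.1298; -0.1298 0.5002]
step 2: x^-=[0.1733, 0.1242]  P^-=[0.4451 0.0513; 0.0513 0.8002]  H_jac=[0.8128 0.5825]  S=[1.0742]  K=[0.3646; 0.4728]  nu=[-1.5833]  x^+=[-0.4040, -0.6243]  P^+=[0.3023 -0.1339; -0.1339 0.5601]
step 3: x^-=[-0.6349, -0.6243]  P^-=[0.3399 0.0694; 0.0694 0.8601]  H_jac=[-0.7131 -0.7011]  S=[1.1250]  K=[-0.2587; -0.5800]  nu=[-2.0904]  x^+=[-0.0942, 0.5882]  P^+=[0.2646 -0.0994; -0.0994 0.4817]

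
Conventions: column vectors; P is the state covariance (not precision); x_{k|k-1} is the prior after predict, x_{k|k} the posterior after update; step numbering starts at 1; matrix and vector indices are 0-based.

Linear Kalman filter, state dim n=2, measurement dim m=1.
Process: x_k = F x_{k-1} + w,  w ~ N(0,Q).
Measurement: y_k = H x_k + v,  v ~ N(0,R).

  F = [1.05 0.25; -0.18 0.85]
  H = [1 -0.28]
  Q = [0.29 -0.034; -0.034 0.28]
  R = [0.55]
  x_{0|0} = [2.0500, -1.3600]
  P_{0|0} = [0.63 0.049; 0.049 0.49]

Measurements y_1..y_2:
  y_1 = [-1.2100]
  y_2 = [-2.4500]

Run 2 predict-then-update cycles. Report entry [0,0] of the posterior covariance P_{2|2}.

P_post[0,0] = 0.3620

step 1: x^-=[1.8125, -1.5250]  P^-=[1.0409 -0.0074; -0.0074 0.6394]  S=[1.6452]  K=[0.6340; -0.1133]  nu=[-3.4495]  x^+=[-0.3744, -1.1340]  P^+=[0.3797 0.1108; 0.1108 0.6183]
step 2: x^-=[-0.6766, -0.8966]  P^-=[0.8054 0.1195; 0.1195 0.7051]  S=[1.3438]  K=[0.5745; -0.0580]  nu=[-2.0245]  x^+=[-1.8396, -0.7792]  P^+=[0.3620 0.1643; 0.1643 0.7006]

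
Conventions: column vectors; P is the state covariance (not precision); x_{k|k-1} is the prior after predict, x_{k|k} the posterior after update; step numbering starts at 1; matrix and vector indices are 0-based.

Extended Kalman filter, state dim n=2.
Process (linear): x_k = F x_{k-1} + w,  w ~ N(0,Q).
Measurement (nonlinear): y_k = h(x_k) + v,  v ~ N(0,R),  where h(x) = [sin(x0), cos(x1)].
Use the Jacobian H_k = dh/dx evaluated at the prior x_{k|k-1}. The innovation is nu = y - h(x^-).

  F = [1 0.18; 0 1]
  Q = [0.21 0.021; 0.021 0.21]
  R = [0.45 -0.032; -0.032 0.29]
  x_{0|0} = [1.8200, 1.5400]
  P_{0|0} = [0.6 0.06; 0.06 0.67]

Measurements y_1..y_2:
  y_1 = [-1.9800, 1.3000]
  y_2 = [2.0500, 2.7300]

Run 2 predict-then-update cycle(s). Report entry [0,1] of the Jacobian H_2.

step 1: x^-=[2.0972, 1.5400]  P^-=[0.8533 0.2016; 0.2016 0.8800]  H_jac=[-0.5024 0.0000; 0.0000 -0.9995]  S=[0.6654 0.0692; 0.0692 1.1692]  K=[-0.6303 -0.1350; -0.0744 -0.7479]  nu=[-2.8446, 1.2692]  x^+=[3.7187, 0.8024]  P^+=[0.5559 0.0190; 0.0190 0.2146]
step 2: x^-=[3.8631, 0.8024]  P^-=[0.7797 0.0786; 0.0786 0.4246]  H_jac=[-0.7508 0.0000; 0.0000 -0.7190]  S=[0.8895 0.0104; 0.0104 0.5095]  K=[-0.6570 -0.0975; -0.0593 -0.5980]  nu=[2.7105, 2.0350]  x^+=[1.8840, -0.5754]  P^+=[0.3896 0.0101; 0.0101 0.2385]

H_jac[0,1] = 0.0000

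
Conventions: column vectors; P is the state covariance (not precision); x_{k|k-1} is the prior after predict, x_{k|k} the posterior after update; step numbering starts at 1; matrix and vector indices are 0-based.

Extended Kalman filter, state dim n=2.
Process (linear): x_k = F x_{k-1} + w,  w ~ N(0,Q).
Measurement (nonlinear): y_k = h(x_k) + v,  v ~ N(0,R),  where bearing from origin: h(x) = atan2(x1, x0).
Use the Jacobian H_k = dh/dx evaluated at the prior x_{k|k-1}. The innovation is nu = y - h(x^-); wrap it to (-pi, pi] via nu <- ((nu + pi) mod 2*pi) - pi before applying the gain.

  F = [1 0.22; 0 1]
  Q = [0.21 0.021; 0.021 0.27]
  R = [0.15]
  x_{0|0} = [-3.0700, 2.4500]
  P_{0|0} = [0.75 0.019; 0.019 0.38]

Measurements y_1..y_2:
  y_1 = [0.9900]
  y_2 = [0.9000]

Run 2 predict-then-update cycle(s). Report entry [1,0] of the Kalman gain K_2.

K[1,0] = -0.2598

step 1: x^-=[-2.5310, 2.4500]  P^-=[0.9868 0.1236; 0.1236 0.6500]  H_jac=[-0.1974 -0.2040]  S=[0.2255]  K=[-0.9759; -0.6963]  nu=[-1.3825]  x^+=[-1.1818, 3.4126]  P^+=[0.7720 -0.0296; -0.0296 0.5407]
step 2: x^-=[-0.4311, 3.4126]  P^-=[0.9951 0.1103; 0.1103 0.8107]  H_jac=[-0.2884 -0.0364]  S=[0.2362]  K=[-1.2323; -0.2598]  nu=[-0.7964]  x^+=[0.5504, 3.6195]  P^+=[0.6365 0.0347; 0.0347 0.7948]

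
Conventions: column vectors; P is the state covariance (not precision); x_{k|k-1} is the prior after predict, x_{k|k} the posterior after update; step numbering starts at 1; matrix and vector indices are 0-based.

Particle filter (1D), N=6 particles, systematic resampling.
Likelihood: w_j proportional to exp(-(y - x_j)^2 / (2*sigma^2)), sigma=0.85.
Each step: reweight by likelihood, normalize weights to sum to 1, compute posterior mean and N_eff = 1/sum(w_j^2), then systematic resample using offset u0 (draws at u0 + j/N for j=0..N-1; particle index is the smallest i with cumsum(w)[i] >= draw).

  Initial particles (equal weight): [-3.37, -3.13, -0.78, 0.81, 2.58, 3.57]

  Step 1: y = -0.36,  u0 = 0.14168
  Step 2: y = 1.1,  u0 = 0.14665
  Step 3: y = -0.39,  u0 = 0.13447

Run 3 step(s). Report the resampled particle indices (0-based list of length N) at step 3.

step 1: w=[0.0015, 0.0039, 0.6903, 0.3024, 0.0020, 0.0000]  mean=-0.3053  Neff=1.7607  idx=[2, 2, 2, 2, 3, 3]
step 2: w=[0.0388, 0.0388, 0.0388, 0.0388, 0.4224, 0.4224]  mean=0.5633  Neff=2.7557  idx=[3, 4, 4, 5, 5, 5]
step 3: w=[0.3278, 0.1344, 0.1344, 0.1344, 0.1344, 0.1344]  mean=0.2888  Neff=5.0550  idx=[0, 0, 2, 3, 4, 5]

resampled_idx = [0, 0, 2, 3, 4, 5]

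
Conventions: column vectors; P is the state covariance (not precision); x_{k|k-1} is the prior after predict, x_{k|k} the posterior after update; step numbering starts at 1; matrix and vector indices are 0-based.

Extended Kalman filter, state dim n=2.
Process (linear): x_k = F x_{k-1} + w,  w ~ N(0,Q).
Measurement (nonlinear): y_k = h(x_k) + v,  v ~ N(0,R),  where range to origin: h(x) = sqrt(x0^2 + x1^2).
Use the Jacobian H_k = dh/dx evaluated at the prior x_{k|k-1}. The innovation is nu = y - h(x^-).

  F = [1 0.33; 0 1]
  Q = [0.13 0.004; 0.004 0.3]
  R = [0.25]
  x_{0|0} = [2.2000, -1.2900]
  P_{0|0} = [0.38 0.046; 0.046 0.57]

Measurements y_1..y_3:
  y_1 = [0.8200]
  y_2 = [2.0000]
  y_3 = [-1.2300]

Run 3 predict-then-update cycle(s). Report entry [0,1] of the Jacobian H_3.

H_jac[0,1] = -0.6181

step 1: x^-=[1.7743, -1.2900]  P^-=[0.6024 0.2381; 0.2381 0.8700]  H_jac=[0.8088 -0.5881]  S=[0.7185]  K=[0.4833; -0.4440]  nu=[-1.3737]  x^+=[1.1104, -0.6800]  P^+=[0.4346 0.3923; 0.3923 0.7283]
step 2: x^-=[0.8860, -0.6800]  P^-=[0.9028 0.6366; 0.6366 1.0283]  H_jac=[0.7933 -0.6089]  S=[0.5844]  K=[0.5622; -0.2073]  nu=[0.8831]  x^+=[1.3825, -0.8631]  P^+=[0.7181 0.7047; 0.7047 1.0032]
step 3: x^-=[1.0977, -0.8631]  P^-=[1.4225 1.0398; 1.0398 1.3032]  H_jac=[0.7861 -0.6181]  S=[0.6165]  K=[0.7714; 0.0193]  nu=[-2.6263]  x^+=[-0.9282, -0.9137]  P^+=[1.0557 1.0306; 1.0306 1.3030]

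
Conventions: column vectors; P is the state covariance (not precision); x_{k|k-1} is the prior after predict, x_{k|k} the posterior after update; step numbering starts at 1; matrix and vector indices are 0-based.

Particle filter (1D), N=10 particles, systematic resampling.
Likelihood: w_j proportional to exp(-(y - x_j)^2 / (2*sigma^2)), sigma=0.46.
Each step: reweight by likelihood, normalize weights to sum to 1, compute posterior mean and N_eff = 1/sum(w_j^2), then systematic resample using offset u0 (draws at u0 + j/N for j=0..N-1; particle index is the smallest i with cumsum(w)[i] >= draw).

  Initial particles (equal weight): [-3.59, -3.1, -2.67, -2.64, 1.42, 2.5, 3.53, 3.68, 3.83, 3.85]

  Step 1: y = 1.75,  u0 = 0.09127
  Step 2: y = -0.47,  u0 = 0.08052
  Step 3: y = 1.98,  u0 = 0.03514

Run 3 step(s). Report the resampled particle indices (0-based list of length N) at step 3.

resampled_idx = [0, 1, 2, 3, 4, 5, 6, 7, 8, 9]

step 1: w=[0.0000, 0.0000, 0.0000, 0.0000, 0.7444, 0.2549, 0.0005, 0.0001, 0.0000, 0.0000]  mean=1.6969  Neff=1.6153  idx=[4, 4, 4, 4, 4, 4, 4, 5, 5, 5]
step 2: w=[0.1429, 0.1429, 0.1429, 0.1429, 0.1429, 0.1429, 0.1429, 0.0000, 0.0000, 0.0000]  mean=1.4200  Neff=7.0000  idx=[0, 1, 1, 2, 3, 4, 4, 5, 6, 6]
step 3: w=[0.1000, 0.1000, 0.1000, 0.1000, 0.1000, 0.1000, 0.1000, 0.1000, 0.1000, 0.1000]  mean=1.4200  Neff=10.0000  idx=[0, 1, 2, 3, 4, 5, 6, 7, 8, 9]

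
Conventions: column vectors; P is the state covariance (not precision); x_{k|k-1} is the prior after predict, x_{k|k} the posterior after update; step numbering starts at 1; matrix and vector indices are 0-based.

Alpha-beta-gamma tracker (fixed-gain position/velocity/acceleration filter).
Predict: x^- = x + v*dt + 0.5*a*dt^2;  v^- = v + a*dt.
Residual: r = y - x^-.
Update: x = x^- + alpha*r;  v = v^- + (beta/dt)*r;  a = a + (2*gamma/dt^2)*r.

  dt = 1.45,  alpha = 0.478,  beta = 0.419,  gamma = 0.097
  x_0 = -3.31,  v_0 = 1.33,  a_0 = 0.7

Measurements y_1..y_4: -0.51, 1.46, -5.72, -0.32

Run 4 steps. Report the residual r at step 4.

step 1: x_pred=-0.6456  r=0.1356  x^+=-0.5808  v^+=2.3842  a^+=0.7125
step 2: x_pred=3.6253  r=-2.1653  x^+=2.5903  v^+=2.7916  a^+=0.5127
step 3: x_pred=7.1772  r=-12.8972  x^+=1.0123  v^+=-0.1918  a^+=-0.6773
step 4: x_pred=0.0222  r=-0.3422  x^+=-0.1413  v^+=-1.2728  a^+=-0.7089

resid = -0.3422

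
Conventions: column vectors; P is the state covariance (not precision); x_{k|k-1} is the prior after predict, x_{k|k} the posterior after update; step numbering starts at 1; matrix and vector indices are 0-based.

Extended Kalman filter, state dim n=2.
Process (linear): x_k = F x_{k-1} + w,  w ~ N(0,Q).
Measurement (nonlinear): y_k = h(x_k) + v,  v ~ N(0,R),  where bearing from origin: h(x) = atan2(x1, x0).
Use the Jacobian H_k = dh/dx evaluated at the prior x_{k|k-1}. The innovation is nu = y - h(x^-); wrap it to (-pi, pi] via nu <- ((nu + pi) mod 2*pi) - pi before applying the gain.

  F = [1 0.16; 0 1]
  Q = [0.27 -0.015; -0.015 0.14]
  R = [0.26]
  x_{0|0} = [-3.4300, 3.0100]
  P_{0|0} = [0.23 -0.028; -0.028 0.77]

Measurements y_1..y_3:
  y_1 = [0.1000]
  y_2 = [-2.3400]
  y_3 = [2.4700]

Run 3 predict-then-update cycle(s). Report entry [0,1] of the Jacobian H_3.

step 1: x^-=[-2.9484, 3.0100]  P^-=[0.5108 0.0802; 0.0802 0.9100]  H_jac=[-0.1695 -0.1661]  S=[0.3043]  K=[-0.3283; -0.5413]  nu=[-2.2459]  x^+=[-2.2110, 4.2258]  P^+=[0.4779 0.0261; 0.0261 0.8208]
step 2: x^-=[-1.5349, 4.2258]  P^-=[0.7773 0.1424; 0.1424 0.9608]  H_jac=[-0.2091 -0.0759]  S=[0.3040]  K=[-0.5701; -0.3379]  nu=[2.0240]  x^+=[-2.6887, 3.5418]  P^+=[0.6785 0.0839; 0.0839 0.9261]
step 3: x^-=[-2.1220, 3.5418]  P^-=[0.9991 0.2171; 0.2171 1.0661]  H_jac=[-0.2078 -0.1245]  S=[0.3309]  K=[-0.7090; -0.5374]  nu=[0.3594]  x^+=[-2.3768, 3.3487]  P^+=[0.8327 0.0910; 0.0910 0.9706]

H_jac[0,1] = -0.1245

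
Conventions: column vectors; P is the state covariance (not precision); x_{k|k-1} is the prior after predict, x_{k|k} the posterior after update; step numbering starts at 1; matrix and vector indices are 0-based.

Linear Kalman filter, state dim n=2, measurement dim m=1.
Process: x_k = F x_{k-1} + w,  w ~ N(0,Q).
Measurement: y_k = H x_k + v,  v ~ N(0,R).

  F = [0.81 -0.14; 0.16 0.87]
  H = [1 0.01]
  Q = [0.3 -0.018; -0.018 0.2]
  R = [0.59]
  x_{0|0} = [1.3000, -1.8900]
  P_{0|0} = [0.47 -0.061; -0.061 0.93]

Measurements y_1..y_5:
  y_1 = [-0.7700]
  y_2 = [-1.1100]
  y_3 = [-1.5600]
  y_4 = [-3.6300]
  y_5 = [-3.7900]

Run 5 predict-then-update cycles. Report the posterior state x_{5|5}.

step 1: x^-=[1.3176, -1.4363]  P^-=[0.6404 -0.1120; -0.1120 0.8990]  S=[1.2283]  K=[0.5205; -0.0839]  nu=[-2.0732]  x^+=[0.2385, -1.2625]  P^+=[0.3077 -0.0584; -0.0584 0.8903]
step 2: x^-=[0.3699, -1.0602]  P^-=[0.5326 -0.1264; -0.1264 0.8655]  S=[1.1201]  K=[0.4743; -0.1051]  nu=[-1.4693]  x^+=[-0.3270, -0.9057]  P^+=[0.2806 -0.0705; -0.0705 0.8531]
step 3: x^-=[-0.1381, -0.8403]  P^-=[0.5168 -0.1337; -0.1337 0.8333]  S=[1.1042]  K=[0.4668; -0.1135]  nu=[-1.4135]  x^+=[-0.7979, -0.6798]  P^+=[0.2762 -0.0752; -0.0752 0.8191]
step 4: x^-=[-0.5511, -0.7191]  P^-=[0.5143 -0.1333; -0.1333 0.8061]  S=[1.1017]  K=[0.4656; -0.1136]  nu=[-3.0717]  x^+=[-1.9813, -0.3701]  P^+=[0.2755 -0.0750; -0.0750 0.7919]
step 5: x^-=[-1.5531, -0.6390]  P^-=[0.5133 -0.1299; -0.1299 0.7855]  S=[1.1007]  K=[0.4651; -0.1109]  nu=[-2.2305]  x^+=[-2.5905, -0.3917]  P^+=[0.2751 -0.0731; -0.0731 0.7720]

x_post = [-2.5905, -0.3917]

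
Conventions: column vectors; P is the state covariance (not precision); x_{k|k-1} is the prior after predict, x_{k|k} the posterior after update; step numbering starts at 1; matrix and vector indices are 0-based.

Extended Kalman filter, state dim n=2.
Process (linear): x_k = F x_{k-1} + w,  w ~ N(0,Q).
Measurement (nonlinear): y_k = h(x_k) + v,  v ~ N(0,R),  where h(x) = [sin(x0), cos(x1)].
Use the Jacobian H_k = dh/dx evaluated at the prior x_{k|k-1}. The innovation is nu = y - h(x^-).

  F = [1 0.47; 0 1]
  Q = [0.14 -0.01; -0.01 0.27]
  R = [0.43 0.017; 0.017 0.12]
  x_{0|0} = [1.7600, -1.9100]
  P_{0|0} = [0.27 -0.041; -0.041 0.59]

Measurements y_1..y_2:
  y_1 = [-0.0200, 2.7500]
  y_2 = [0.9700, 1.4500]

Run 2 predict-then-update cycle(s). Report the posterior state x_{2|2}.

x_post = [1.2700, 0.1995]

step 1: x^-=[0.8623, -1.9100]  P^-=[0.5018 0.2263; 0.2263 0.8600]  H_jac=[0.6507 0.0000; 0.0000 0.9430]  S=[0.6425 0.1559; 0.1559 0.8848]  K=[0.4698 0.1584; 0.0071 0.9153]  nu=[-0.7793, 3.0827]  x^+=[0.9846, 0.9062]  P^+=[0.3146 0.0286; 0.0286 0.1166]
step 2: x^-=[1.4105, 0.9062]  P^-=[0.5073 0.0734; 0.0734 0.3866]  H_jac=[0.1596 0.0000; 0.0000 -0.7872]  S=[0.4429 0.0078; 0.0078 0.3596]  K=[0.1857 -0.1648; 0.0413 -0.8473]  nu=[-0.0172, 0.8333]  x^+=[1.2700, 0.1995]  P^+=[0.4827 0.0211; 0.0211 0.1283]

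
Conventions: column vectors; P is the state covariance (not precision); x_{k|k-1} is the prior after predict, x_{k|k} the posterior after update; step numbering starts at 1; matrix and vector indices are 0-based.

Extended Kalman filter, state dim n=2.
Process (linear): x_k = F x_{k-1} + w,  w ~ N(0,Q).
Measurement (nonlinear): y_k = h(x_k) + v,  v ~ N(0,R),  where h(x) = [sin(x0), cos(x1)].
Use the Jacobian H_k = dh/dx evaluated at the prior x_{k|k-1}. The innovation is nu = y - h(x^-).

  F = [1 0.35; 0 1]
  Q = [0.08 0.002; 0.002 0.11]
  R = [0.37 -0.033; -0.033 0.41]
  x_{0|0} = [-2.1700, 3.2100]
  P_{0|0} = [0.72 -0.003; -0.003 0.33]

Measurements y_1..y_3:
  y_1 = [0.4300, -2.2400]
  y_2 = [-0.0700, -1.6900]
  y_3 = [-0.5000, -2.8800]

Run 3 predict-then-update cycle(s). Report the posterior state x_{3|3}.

x_post = [0.9086, 3.1918]

step 1: x^-=[-1.0465, 3.2100]  P^-=[0.8383 0.1145; 0.1145 0.4400]  H_jac=[0.5006 0.0000; 0.0000 0.0684]  S=[0.5801 -0.0291; -0.0291 0.4121]  K=[0.7270 0.0703; 0.1028 0.0802]  nu=[1.2957, -1.2423]  x^+=[-0.1919, 3.2435]  P^+=[0.5327 0.0707; 0.0707 0.4317]
step 2: x^-=[0.9433, 3.2435]  P^-=[0.7151 0.2238; 0.2238 0.5417]  H_jac=[0.5871 0.0000; 0.0000 0.1018]  S=[0.6165 -0.0196; -0.0196 0.4156]  K=[0.6838 0.0871; 0.2177 0.1429]  nu=[-0.8795, -0.6952]  x^+=[0.2814, 2.9527]  P^+=[0.4260 0.1292; 0.1292 0.5052]
step 3: x^-=[1.3148, 2.9527]  P^-=[0.6583 0.3080; 0.3080 0.6152]  H_jac=[0.2532 0.0000; 0.0000 -0.1878]  S=[0.4122 -0.0476; -0.0476 0.4317]  K=[0.3939 -0.0905; 0.1603 -0.2499]  nu=[-1.4674, -1.8978]  x^+=[0.9086, 3.1918]  P^+=[0.5875 0.2668; 0.2668 0.5738]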